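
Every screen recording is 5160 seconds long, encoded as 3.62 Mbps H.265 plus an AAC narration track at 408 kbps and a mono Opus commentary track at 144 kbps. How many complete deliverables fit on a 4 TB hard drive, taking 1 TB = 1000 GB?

Audio total: 408 + 144 = 552 kbps = 0.552 Mbps.
Total bitrate: 4.172 Mbps.
Per item: 4.172 Mbps × 5160 s = 21,528 Mb = 2,691 MB.
Capacity: 4 TB = 32,000,000 Mb; 1486.47 items → 1486 complete.

1486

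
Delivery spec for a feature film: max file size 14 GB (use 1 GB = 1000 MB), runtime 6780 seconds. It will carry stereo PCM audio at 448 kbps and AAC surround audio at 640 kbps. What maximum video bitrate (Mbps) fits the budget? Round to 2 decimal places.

15.43 Mbps

Budget: 14 GB = 112000.0 Mb.
Total bitrate budget: 112000.0 Mb / 6780 s = 16.519 Mbps.
Audio total: 448 + 640 = 1088 kbps = 1.088 Mbps.
Video: 16.519 − 1.088 = 15.431 Mbps.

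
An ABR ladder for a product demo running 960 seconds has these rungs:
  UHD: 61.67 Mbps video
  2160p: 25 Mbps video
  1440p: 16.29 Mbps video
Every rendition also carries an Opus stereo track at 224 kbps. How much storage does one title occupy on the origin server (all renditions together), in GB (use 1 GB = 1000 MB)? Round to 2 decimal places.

12.44 GB

Audio: 224 kbps = 0.224 Mbps.
Sum of rendition bitrates: (61.67+0.224) + (25+0.224) + (16.29+0.224) = 103.632 Mbps.
× 960 s = 99,487 Mb = 12,436 MB = 12.44 GB.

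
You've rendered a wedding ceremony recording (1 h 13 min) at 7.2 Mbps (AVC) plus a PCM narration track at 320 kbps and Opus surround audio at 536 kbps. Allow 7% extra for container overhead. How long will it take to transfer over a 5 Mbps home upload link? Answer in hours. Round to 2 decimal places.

2.10 hours

1 h 13 min = 73 min = 4380 s
Audio total: 320 + 536 = 856 kbps = 0.856 Mbps.
Total bitrate: 8.056 Mbps.
File: 8.056 Mbps × 4380 s = 35285.3 Mb.
With 7% container overhead: ×1.07. → 37755.2 Mb.
At 5 Mbps: 37755.2 / 5 = 7551.0 s ≈ 2.1 hours.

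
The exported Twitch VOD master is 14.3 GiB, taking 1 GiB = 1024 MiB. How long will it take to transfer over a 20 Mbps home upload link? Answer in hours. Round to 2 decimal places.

File: 14.3 GiB = 122836.1 Mb.
At 20 Mbps: 122836.1 / 20 = 6141.8 s ≈ 1.71 hours.

1.71 hours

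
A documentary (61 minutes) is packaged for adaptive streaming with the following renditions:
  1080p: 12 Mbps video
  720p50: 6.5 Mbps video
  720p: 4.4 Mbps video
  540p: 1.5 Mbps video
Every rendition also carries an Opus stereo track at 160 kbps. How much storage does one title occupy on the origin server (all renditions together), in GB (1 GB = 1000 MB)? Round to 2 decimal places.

61 min = 3660 s
Audio: 160 kbps = 0.160 Mbps.
Sum of rendition bitrates: (12+0.160) + (6.5+0.160) + (4.4+0.160) + (1.5+0.160) = 25.040 Mbps.
× 3660 s = 91,646 Mb = 11,456 MB = 11.46 GB.

11.46 GB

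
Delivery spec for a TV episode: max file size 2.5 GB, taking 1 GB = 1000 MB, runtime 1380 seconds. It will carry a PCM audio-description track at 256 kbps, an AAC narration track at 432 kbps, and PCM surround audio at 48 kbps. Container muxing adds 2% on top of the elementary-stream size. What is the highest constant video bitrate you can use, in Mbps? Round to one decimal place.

13.5 Mbps

Budget: 2.5 GB = 20000.0 Mb.
Stream payload after overhead: 20000.0 / 1.02 = 19607.8 Mb.
Total bitrate budget: 19607.8 Mb / 1380 s = 14.209 Mbps.
Audio total: 256 + 432 + 48 = 736 kbps = 0.736 Mbps.
Video: 14.209 − 0.736 = 13.473 Mbps.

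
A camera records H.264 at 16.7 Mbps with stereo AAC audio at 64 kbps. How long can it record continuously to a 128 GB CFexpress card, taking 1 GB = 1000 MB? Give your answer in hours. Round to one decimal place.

Audio: 64 kbps = 0.064 Mbps.
Total bitrate: 16.7 + 0.064 = 16.764 Mbps.
Capacity: 128 GB = 1,024,000 Mb.
Recording time: 1,024,000 / 16.764 = 61,083 s ≈ 17.0 hours.

17.0 hours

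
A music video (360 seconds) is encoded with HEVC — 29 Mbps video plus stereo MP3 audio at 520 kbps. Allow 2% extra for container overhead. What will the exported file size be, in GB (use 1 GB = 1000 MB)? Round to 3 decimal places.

1.355 GB

Audio: 520 kbps = 0.520 Mbps.
Total bitrate: 29 + 0.520 = 29.520 Mbps.
Stream data: 29.520 Mbps × 360 s = 10627.2 Mb.
With 2% container overhead: ×1.02.
10,840 Mb ÷ 8 = 1,355 MB → 1.355 GB.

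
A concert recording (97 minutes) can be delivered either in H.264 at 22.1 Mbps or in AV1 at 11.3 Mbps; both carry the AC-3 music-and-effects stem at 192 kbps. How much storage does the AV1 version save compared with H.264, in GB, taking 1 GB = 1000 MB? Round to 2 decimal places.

7.86 GB

97 min = 5820 s
Audio: 192 kbps = 0.192 Mbps.
H.264: 22.292 Mbps × 5820 s = 129739.4 Mb = 16.217 GB.
AV1: 11.492 Mbps × 5820 s = 66883.4 Mb = 8.360 GB.
Saving: 16.217 − 8.360 = 7.857 GB.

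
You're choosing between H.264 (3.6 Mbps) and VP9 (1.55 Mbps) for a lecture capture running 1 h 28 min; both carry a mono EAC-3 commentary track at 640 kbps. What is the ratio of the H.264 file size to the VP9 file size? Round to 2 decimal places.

1 h 28 min = 88 min = 5280 s
Audio: 640 kbps = 0.640 Mbps.
H.264: 4.240 Mbps × 5280 s = 22387.2 Mb = 2.798 GB.
VP9: 2.190 Mbps × 5280 s = 11563.2 Mb = 1.445 GB.
Ratio: 2.798 / 1.445 = 1.936.

1.94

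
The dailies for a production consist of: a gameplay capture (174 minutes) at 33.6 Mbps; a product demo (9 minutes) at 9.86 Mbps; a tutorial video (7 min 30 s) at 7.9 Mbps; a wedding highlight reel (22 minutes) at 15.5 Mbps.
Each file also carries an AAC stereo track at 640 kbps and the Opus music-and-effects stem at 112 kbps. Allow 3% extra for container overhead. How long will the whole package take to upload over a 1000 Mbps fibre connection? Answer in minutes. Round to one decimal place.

6.7 minutes

Audio total: 640 + 112 = 752 kbps = 0.752 Mbps.
gameplay capture: 34.352 Mbps × 10440 s × 1.03 = 369393.9 Mb
product demo: 10.612 Mbps × 540 s × 1.03 = 5902.4 Mb
tutorial video: 8.652 Mbps × 450 s × 1.03 = 4010.2 Mb
wedding highlight reel: 16.252 Mbps × 1320 s × 1.03 = 22096.2 Mb
Total: 401402.7 Mb = 50175.3 MB.
At 1000 Mbps: 401402.7 / 1000 = 401 s ≈ 6.69 minutes.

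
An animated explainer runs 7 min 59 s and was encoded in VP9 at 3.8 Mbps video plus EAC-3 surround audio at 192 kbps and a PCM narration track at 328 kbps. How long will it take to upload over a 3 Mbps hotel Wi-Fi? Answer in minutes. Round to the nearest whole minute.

7 min 59 s = 479 s
Audio total: 192 + 328 = 520 kbps = 0.520 Mbps.
Total bitrate: 4.320 Mbps.
File: 4.320 Mbps × 479 s = 2069.3 Mb.
At 3 Mbps: 2069.3 / 3 = 689.8 s ≈ 11.5 minutes.

11 minutes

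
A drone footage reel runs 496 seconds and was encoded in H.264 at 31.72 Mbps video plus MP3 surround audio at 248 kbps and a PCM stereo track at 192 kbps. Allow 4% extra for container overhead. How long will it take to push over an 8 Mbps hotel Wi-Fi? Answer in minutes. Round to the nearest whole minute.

Audio total: 248 + 192 = 440 kbps = 0.440 Mbps.
Total bitrate: 32.160 Mbps.
File: 32.160 Mbps × 496 s = 15951.4 Mb.
With 4% container overhead: ×1.04. → 16589.4 Mb.
At 8 Mbps: 16589.4 / 8 = 2073.7 s ≈ 34.6 minutes.

35 minutes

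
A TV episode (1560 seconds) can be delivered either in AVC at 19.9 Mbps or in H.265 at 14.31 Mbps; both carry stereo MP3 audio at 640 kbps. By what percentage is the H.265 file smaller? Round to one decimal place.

Audio: 640 kbps = 0.640 Mbps.
AVC: 20.540 Mbps × 1560 s = 32042.4 Mb = 4.005 GB.
H.265: 14.950 Mbps × 1560 s = 23322.0 Mb = 2.915 GB.
Reduction: (1 − 2.915/4.005) × 100 = 27.22%.

27.2%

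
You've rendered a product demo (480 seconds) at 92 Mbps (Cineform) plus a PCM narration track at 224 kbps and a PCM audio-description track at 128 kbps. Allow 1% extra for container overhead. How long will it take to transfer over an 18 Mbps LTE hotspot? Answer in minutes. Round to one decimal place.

41.5 minutes

Audio total: 224 + 128 = 352 kbps = 0.352 Mbps.
Total bitrate: 92.352 Mbps.
File: 92.352 Mbps × 480 s = 44329.0 Mb.
With 1% container overhead: ×1.01. → 44772.2 Mb.
At 18 Mbps: 44772.2 / 18 = 2487.3 s ≈ 41.5 minutes.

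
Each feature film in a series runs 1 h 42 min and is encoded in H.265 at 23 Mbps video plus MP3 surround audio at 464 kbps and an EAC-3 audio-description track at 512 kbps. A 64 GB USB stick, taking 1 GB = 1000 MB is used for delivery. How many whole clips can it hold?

3

1 h 42 min = 102 min = 6120 s
Audio total: 464 + 512 = 976 kbps = 0.976 Mbps.
Total bitrate: 23.976 Mbps.
Per item: 23.976 Mbps × 6120 s = 146,733 Mb = 18,342 MB.
Capacity: 64 GB = 512,000 Mb; 3.49 items → 3 complete.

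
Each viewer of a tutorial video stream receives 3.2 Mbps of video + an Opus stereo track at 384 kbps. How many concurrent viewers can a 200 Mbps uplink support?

55

Audio: 384 kbps = 0.384 Mbps.
Per-viewer media rate: 3.584 Mbps.
200 Mbps = 200.0 Mbps; 200.0 / 3.584 = 55.80 → 55 viewers.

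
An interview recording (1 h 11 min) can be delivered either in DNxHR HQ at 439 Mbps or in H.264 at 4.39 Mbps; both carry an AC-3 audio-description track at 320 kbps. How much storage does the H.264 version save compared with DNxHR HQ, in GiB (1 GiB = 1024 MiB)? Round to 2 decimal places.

1 h 11 min = 71 min = 4260 s
Audio: 320 kbps = 0.320 Mbps.
DNxHR HQ: 439.320 Mbps × 4260 s = 1871503.2 Mb = 217.872 GiB.
H.264: 4.710 Mbps × 4260 s = 20064.6 Mb = 2.336 GiB.
Saving: 217.872 − 2.336 = 215.536 GiB.

215.54 GiB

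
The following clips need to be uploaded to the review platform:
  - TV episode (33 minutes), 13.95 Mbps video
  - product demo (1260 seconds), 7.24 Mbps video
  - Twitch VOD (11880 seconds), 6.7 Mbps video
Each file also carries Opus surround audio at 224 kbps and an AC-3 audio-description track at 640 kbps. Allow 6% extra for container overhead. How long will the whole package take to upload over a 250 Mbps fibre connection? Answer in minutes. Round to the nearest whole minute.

Audio total: 224 + 640 = 864 kbps = 0.864 Mbps.
TV episode: 14.814 Mbps × 1980 s × 1.06 = 31091.6 Mb
product demo: 8.104 Mbps × 1260 s × 1.06 = 10823.7 Mb
Twitch VOD: 7.564 Mbps × 11880 s × 1.06 = 95251.9 Mb
Total: 137167.3 Mb = 17145.9 MB.
At 250 Mbps: 137167.3 / 250 = 549 s ≈ 9.14 minutes.

9 minutes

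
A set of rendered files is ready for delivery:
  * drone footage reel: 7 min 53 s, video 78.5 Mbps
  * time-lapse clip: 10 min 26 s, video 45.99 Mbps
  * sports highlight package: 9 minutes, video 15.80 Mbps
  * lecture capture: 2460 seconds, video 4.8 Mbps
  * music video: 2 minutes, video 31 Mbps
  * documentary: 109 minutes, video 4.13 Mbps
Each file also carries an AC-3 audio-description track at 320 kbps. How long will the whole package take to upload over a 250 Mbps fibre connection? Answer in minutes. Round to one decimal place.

8.0 minutes

Audio: 320 kbps = 0.320 Mbps.
drone footage reel: 78.820 Mbps × 473 s = 37281.9 Mb
time-lapse clip: 46.310 Mbps × 626 s = 28990.1 Mb
sports highlight package: 16.120 Mbps × 540 s = 8704.8 Mb
lecture capture: 5.120 Mbps × 2460 s = 12595.2 Mb
music video: 31.320 Mbps × 120 s = 3758.4 Mb
documentary: 4.450 Mbps × 6540 s = 29103.0 Mb
Total: 120433.3 Mb = 15054.2 MB.
At 250 Mbps: 120433.3 / 250 = 482 s ≈ 8.03 minutes.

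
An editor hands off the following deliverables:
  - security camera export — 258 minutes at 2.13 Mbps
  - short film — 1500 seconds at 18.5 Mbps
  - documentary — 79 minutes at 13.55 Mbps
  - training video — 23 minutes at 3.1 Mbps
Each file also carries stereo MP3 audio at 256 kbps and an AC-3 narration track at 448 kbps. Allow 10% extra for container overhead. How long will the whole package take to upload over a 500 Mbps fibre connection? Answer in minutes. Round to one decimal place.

Audio total: 256 + 448 = 704 kbps = 0.704 Mbps.
security camera export: 2.834 Mbps × 15480 s × 1.10 = 48257.4 Mb
short film: 19.204 Mbps × 1500 s × 1.10 = 31686.6 Mb
documentary: 14.254 Mbps × 4740 s × 1.10 = 74320.4 Mb
training video: 3.804 Mbps × 1380 s × 1.10 = 5774.5 Mb
Total: 160038.8 Mb = 20004.8 MB.
At 500 Mbps: 160038.8 / 500 = 320 s ≈ 5.33 minutes.

5.3 minutes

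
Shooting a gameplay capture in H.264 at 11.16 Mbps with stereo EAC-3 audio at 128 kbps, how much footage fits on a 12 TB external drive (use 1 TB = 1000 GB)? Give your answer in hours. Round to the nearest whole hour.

2362 hours

Audio: 128 kbps = 0.128 Mbps.
Total bitrate: 11.16 + 0.128 = 11.288 Mbps.
Capacity: 12 TB = 96,000,000 Mb.
Recording time: 96,000,000 / 11.288 = 8,504,607 s ≈ 2,362 hours.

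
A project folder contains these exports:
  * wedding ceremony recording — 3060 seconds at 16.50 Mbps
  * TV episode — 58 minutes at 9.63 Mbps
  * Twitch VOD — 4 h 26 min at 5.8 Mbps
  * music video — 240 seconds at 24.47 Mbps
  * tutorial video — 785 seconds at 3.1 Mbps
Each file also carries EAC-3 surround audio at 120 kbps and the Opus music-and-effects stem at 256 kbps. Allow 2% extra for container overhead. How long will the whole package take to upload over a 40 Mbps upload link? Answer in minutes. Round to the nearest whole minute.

82 minutes

Audio total: 120 + 256 = 376 kbps = 0.376 Mbps.
wedding ceremony recording: 16.876 Mbps × 3060 s × 1.02 = 52673.4 Mb
TV episode: 10.006 Mbps × 3480 s × 1.02 = 35517.3 Mb
Twitch VOD: 6.176 Mbps × 15960 s × 1.02 = 100540.3 Mb
music video: 24.846 Mbps × 240 s × 1.02 = 6082.3 Mb
tutorial video: 3.476 Mbps × 785 s × 1.02 = 2783.2 Mb
Total: 197596.5 Mb = 24699.6 MB.
At 40 Mbps: 197596.5 / 40 = 4940 s ≈ 82.3 minutes.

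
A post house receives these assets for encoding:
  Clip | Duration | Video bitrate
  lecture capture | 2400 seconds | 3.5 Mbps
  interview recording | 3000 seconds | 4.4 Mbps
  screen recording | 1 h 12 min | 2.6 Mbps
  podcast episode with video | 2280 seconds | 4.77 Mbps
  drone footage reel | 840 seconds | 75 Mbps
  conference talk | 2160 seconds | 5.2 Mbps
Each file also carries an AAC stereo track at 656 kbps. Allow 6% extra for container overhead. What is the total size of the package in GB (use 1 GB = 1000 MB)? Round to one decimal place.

16.9 GB

Audio: 656 kbps = 0.656 Mbps.
lecture capture: 4.156 Mbps × 2400 s × 1.06 = 10572.9 Mb
interview recording: 5.056 Mbps × 3000 s × 1.06 = 16078.1 Mb
screen recording: 3.256 Mbps × 4320 s × 1.06 = 14909.9 Mb
podcast episode with video: 5.426 Mbps × 2280 s × 1.06 = 13113.6 Mb
drone footage reel: 75.656 Mbps × 840 s × 1.06 = 67364.1 Mb
conference talk: 5.856 Mbps × 2160 s × 1.06 = 13407.9 Mb
Total: 135446.4 Mb = 16930.8 MB.
= 16.93 GB.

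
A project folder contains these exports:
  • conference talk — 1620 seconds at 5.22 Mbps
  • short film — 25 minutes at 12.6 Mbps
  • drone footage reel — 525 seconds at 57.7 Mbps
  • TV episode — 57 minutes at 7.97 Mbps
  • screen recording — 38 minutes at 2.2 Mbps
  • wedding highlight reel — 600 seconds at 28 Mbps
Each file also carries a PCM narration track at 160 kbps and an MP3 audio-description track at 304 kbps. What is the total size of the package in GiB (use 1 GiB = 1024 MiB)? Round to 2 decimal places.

12.96 GiB

Audio total: 160 + 304 = 464 kbps = 0.464 Mbps.
conference talk: 5.684 Mbps × 1620 s = 9208.1 Mb
short film: 13.064 Mbps × 1500 s = 19596.0 Mb
drone footage reel: 58.164 Mbps × 525 s = 30536.1 Mb
TV episode: 8.434 Mbps × 3420 s = 28844.3 Mb
screen recording: 2.664 Mbps × 2280 s = 6073.9 Mb
wedding highlight reel: 28.464 Mbps × 600 s = 17078.4 Mb
Total: 111336.8 Mb = 13917.1 MB.
= 12.96 GiB.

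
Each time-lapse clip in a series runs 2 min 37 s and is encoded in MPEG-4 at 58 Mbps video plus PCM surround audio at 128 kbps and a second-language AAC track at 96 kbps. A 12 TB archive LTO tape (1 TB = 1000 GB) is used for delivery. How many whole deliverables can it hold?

10501

2 min 37 s = 157 s
Audio total: 128 + 96 = 224 kbps = 0.224 Mbps.
Total bitrate: 58.224 Mbps.
Per item: 58.224 Mbps × 157 s = 9,141 Mb = 1,143 MB.
Capacity: 12 TB = 96,000,000 Mb; 10501.94 items → 10501 complete.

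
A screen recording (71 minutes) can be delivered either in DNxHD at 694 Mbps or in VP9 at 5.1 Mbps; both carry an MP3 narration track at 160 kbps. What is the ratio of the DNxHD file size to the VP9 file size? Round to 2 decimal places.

131.97

71 min = 4260 s
Audio: 160 kbps = 0.160 Mbps.
DNxHD: 694.160 Mbps × 4260 s = 2957121.6 Mb = 344.254 GiB.
VP9: 5.260 Mbps × 4260 s = 22407.6 Mb = 2.609 GiB.
Ratio: 344.254 / 2.609 = 131.970.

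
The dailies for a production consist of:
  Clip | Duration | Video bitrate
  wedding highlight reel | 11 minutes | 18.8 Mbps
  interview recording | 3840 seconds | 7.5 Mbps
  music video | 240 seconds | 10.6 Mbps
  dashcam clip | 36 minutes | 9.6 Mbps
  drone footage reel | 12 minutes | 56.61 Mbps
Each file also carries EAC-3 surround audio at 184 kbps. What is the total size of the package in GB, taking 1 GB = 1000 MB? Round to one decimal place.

Audio: 184 kbps = 0.184 Mbps.
wedding highlight reel: 18.984 Mbps × 660 s = 12529.4 Mb
interview recording: 7.684 Mbps × 3840 s = 29506.6 Mb
music video: 10.784 Mbps × 240 s = 2588.2 Mb
dashcam clip: 9.784 Mbps × 2160 s = 21133.4 Mb
drone footage reel: 56.794 Mbps × 720 s = 40891.7 Mb
Total: 106649.3 Mb = 13331.2 MB.
= 13.33 GB.

13.3 GB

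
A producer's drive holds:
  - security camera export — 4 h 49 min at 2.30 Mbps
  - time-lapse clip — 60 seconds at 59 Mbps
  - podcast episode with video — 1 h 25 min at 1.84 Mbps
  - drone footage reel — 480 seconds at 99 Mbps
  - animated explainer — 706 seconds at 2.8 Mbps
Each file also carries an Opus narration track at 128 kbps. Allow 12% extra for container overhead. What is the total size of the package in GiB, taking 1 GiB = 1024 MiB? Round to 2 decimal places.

Audio: 128 kbps = 0.128 Mbps.
security camera export: 2.428 Mbps × 17340 s × 1.12 = 47153.7 Mb
time-lapse clip: 59.128 Mbps × 60 s × 1.12 = 3973.4 Mb
podcast episode with video: 1.968 Mbps × 5100 s × 1.12 = 11241.2 Mb
drone footage reel: 99.128 Mbps × 480 s × 1.12 = 53291.2 Mb
animated explainer: 2.928 Mbps × 706 s × 1.12 = 2315.2 Mb
Total: 117974.8 Mb = 14746.8 MB.
= 13.73 GiB.

13.73 GiB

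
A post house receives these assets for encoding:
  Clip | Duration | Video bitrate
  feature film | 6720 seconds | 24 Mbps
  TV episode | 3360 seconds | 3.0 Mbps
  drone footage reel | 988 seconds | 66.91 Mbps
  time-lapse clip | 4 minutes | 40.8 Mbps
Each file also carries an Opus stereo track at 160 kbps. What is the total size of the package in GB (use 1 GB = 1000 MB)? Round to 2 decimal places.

Audio: 160 kbps = 0.160 Mbps.
feature film: 24.160 Mbps × 6720 s = 162355.2 Mb
TV episode: 3.160 Mbps × 3360 s = 10617.6 Mb
drone footage reel: 67.070 Mbps × 988 s = 66265.2 Mb
time-lapse clip: 40.960 Mbps × 240 s = 9830.4 Mb
Total: 249068.4 Mb = 31133.5 MB.
= 31.13 GB.

31.13 GB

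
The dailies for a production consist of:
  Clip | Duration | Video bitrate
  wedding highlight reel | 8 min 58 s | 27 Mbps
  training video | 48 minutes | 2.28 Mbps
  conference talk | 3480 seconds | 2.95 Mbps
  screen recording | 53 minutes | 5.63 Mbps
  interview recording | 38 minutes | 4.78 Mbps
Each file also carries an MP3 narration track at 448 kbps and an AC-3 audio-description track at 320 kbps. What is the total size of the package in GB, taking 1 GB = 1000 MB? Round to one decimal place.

8.7 GB

Audio total: 448 + 320 = 768 kbps = 0.768 Mbps.
wedding highlight reel: 27.768 Mbps × 538 s = 14939.2 Mb
training video: 3.048 Mbps × 2880 s = 8778.2 Mb
conference talk: 3.718 Mbps × 3480 s = 12938.6 Mb
screen recording: 6.398 Mbps × 3180 s = 20345.6 Mb
interview recording: 5.548 Mbps × 2280 s = 12649.4 Mb
Total: 69651.1 Mb = 8706.4 MB.
= 8.706 GB.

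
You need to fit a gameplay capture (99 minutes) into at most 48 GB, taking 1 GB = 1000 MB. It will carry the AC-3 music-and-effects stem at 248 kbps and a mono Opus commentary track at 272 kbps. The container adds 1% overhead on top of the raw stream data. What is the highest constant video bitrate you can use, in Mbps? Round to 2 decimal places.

63.49 Mbps

Budget: 48 GB = 384000.0 Mb.
Stream payload after overhead: 384000.0 / 1.01 = 380198.0 Mb.
99 min = 5940 s
Total bitrate budget: 380198.0 Mb / 5940 s = 64.006 Mbps.
Audio total: 248 + 272 = 520 kbps = 0.520 Mbps.
Video: 64.006 − 0.520 = 63.486 Mbps.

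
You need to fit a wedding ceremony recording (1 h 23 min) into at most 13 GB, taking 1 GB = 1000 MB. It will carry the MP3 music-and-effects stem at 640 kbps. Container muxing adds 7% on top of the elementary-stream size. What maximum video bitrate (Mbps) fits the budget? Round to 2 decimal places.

18.88 Mbps

Budget: 13 GB = 104000.0 Mb.
Stream payload after overhead: 104000.0 / 1.07 = 97196.3 Mb.
1 h 23 min = 83 min = 4980 s
Total bitrate budget: 97196.3 Mb / 4980 s = 19.517 Mbps.
Audio: 640 kbps = 0.640 Mbps.
Video: 19.517 − 0.640 = 18.877 Mbps.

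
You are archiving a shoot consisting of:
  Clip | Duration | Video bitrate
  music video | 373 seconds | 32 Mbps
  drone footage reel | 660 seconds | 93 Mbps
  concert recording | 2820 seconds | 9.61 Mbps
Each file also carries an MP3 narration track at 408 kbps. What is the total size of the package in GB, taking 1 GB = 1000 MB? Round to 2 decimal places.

Audio: 408 kbps = 0.408 Mbps.
music video: 32.408 Mbps × 373 s = 12088.2 Mb
drone footage reel: 93.408 Mbps × 660 s = 61649.3 Mb
concert recording: 10.018 Mbps × 2820 s = 28250.8 Mb
Total: 101988.2 Mb = 12748.5 MB.
= 12.75 GB.

12.75 GB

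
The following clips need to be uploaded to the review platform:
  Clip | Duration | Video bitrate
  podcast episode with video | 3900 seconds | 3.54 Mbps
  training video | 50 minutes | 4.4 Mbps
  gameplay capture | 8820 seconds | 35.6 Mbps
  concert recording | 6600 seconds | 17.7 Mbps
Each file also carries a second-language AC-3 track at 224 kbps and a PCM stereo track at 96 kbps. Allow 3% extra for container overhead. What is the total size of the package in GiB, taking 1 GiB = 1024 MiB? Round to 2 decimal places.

Audio total: 224 + 96 = 320 kbps = 0.320 Mbps.
podcast episode with video: 3.860 Mbps × 3900 s × 1.03 = 15505.6 Mb
training video: 4.720 Mbps × 3000 s × 1.03 = 14584.8 Mb
gameplay capture: 35.920 Mbps × 8820 s × 1.03 = 326318.8 Mb
concert recording: 18.020 Mbps × 6600 s × 1.03 = 122500.0 Mb
Total: 478909.2 Mb = 59863.7 MB.
= 55.75 GiB.

55.75 GiB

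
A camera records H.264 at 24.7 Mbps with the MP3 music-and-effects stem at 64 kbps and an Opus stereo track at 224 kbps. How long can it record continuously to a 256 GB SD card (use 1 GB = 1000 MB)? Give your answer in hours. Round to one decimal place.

Audio total: 64 + 224 = 288 kbps = 0.288 Mbps.
Total bitrate: 24.7 + 0.288 = 24.988 Mbps.
Capacity: 256 GB = 2,048,000 Mb.
Recording time: 2,048,000 / 24.988 = 81,959 s ≈ 22.8 hours.

22.8 hours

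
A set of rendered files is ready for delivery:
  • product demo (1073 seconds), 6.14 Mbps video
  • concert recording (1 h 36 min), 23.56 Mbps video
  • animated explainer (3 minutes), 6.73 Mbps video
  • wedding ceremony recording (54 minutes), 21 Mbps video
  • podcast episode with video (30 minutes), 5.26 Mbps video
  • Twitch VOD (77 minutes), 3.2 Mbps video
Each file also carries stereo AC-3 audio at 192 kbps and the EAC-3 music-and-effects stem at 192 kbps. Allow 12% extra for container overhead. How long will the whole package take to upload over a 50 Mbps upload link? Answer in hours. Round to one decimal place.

1.5 hours

Audio total: 192 + 192 = 384 kbps = 0.384 Mbps.
product demo: 6.524 Mbps × 1073 s × 1.12 = 7840.3 Mb
concert recording: 23.944 Mbps × 5760 s × 1.12 = 154467.5 Mb
animated explainer: 7.114 Mbps × 180 s × 1.12 = 1434.2 Mb
wedding ceremony recording: 21.384 Mbps × 3240 s × 1.12 = 77598.3 Mb
podcast episode with video: 5.644 Mbps × 1800 s × 1.12 = 11378.3 Mb
Twitch VOD: 3.584 Mbps × 4620 s × 1.12 = 18545.0 Mb
Total: 271263.6 Mb = 33908.0 MB.
At 50 Mbps: 271263.6 / 50 = 5425 s ≈ 1.51 hours.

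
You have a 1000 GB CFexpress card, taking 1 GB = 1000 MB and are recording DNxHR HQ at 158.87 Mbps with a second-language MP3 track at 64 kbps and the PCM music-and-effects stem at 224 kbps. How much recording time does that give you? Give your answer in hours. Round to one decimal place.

Audio total: 64 + 224 = 288 kbps = 0.288 Mbps.
Total bitrate: 158.87 + 0.288 = 159.158 Mbps.
Capacity: 1000 GB = 8,000,000 Mb.
Recording time: 8,000,000 / 159.158 = 50,265 s ≈ 14.0 hours.

14.0 hours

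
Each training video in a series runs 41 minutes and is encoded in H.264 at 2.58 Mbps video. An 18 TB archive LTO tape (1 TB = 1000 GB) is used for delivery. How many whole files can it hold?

22688

41 min = 2460 s
Per item: 2.580 Mbps × 2460 s = 6,347 Mb = 793.4 MB.
Capacity: 18 TB = 144,000,000 Mb; 22688.60 items → 22688 complete.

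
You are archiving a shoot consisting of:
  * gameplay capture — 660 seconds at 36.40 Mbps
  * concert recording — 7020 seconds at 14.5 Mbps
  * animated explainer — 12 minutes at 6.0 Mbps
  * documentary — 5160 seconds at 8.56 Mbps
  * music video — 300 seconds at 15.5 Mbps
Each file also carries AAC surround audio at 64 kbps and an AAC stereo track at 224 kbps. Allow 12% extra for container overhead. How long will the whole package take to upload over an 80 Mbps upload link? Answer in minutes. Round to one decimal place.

42.7 minutes

Audio total: 64 + 224 = 288 kbps = 0.288 Mbps.
gameplay capture: 36.688 Mbps × 660 s × 1.12 = 27119.8 Mb
concert recording: 14.788 Mbps × 7020 s × 1.12 = 116269.2 Mb
animated explainer: 6.288 Mbps × 720 s × 1.12 = 5070.6 Mb
documentary: 8.848 Mbps × 5160 s × 1.12 = 51134.4 Mb
music video: 15.788 Mbps × 300 s × 1.12 = 5304.8 Mb
Total: 204898.7 Mb = 25612.3 MB.
At 80 Mbps: 204898.7 / 80 = 2561 s ≈ 42.7 minutes.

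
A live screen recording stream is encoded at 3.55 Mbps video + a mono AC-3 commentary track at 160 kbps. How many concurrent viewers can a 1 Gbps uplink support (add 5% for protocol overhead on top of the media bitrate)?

256

Audio: 160 kbps = 0.160 Mbps.
Per-viewer media rate: 3.710 Mbps.
On the wire with 5% overhead: 3.896 Mbps.
1 Gbps = 1,000 Mbps; 1,000 / 3.896 = 256.71 → 256 viewers.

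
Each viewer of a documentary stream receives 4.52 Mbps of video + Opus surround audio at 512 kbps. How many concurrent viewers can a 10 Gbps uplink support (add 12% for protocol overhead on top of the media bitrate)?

1774

Audio: 512 kbps = 0.512 Mbps.
Per-viewer media rate: 5.032 Mbps.
On the wire with 12% overhead: 5.636 Mbps.
10 Gbps = 10,000 Mbps; 10,000 / 5.636 = 1774.36 → 1774 viewers.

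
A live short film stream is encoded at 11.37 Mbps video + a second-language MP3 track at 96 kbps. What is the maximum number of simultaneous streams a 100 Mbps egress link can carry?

8

Audio: 96 kbps = 0.096 Mbps.
Per-viewer media rate: 11.466 Mbps.
100 Mbps = 100.0 Mbps; 100.0 / 11.466 = 8.72 → 8 viewers.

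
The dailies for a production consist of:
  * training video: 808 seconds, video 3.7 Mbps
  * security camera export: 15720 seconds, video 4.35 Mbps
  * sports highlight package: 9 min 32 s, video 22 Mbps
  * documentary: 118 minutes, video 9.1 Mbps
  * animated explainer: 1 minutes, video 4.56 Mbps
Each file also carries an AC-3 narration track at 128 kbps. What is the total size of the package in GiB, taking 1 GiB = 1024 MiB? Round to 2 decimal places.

Audio: 128 kbps = 0.128 Mbps.
training video: 3.828 Mbps × 808 s = 3093.0 Mb
security camera export: 4.478 Mbps × 15720 s = 70394.2 Mb
sports highlight package: 22.128 Mbps × 572 s = 12657.2 Mb
documentary: 9.228 Mbps × 7080 s = 65334.2 Mb
animated explainer: 4.688 Mbps × 60 s = 281.3 Mb
Total: 151759.9 Mb = 18970.0 MB.
= 17.67 GiB.

17.67 GiB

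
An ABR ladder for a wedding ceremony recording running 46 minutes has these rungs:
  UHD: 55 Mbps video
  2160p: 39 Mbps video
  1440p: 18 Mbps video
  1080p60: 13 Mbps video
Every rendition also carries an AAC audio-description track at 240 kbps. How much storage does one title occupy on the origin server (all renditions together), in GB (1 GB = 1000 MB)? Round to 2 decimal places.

46 min = 2760 s
Audio: 240 kbps = 0.240 Mbps.
Sum of rendition bitrates: (55+0.240) + (39+0.240) + (18+0.240) + (13+0.240) = 125.960 Mbps.
× 2760 s = 347,650 Mb = 43,456 MB = 43.46 GB.

43.46 GB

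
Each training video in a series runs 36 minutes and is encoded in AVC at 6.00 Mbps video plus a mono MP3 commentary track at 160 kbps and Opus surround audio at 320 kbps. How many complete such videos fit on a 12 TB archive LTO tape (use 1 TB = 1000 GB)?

36 min = 2160 s
Audio total: 160 + 320 = 480 kbps = 0.480 Mbps.
Total bitrate: 6.480 Mbps.
Per item: 6.480 Mbps × 2160 s = 13,997 Mb = 1,750 MB.
Capacity: 12 TB = 96,000,000 Mb; 6858.71 items → 6858 complete.

6858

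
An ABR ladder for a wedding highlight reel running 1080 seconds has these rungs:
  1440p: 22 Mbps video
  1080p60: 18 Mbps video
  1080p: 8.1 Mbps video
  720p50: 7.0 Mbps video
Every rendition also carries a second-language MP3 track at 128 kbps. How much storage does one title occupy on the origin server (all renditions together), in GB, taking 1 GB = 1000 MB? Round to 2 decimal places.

Audio: 128 kbps = 0.128 Mbps.
Sum of rendition bitrates: (22+0.128) + (18+0.128) + (8.1+0.128) + (7.0+0.128) = 55.612 Mbps.
× 1080 s = 60,061 Mb = 7,508 MB = 7.508 GB.

7.51 GB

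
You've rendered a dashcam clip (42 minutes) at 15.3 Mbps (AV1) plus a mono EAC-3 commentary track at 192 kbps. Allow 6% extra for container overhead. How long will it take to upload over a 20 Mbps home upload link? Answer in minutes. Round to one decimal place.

42 min = 2520 s
Audio: 192 kbps = 0.192 Mbps.
Total bitrate: 15.492 Mbps.
File: 15.492 Mbps × 2520 s = 39039.8 Mb.
With 6% container overhead: ×1.06. → 41382.2 Mb.
At 20 Mbps: 41382.2 / 20 = 2069.1 s ≈ 34.5 minutes.

34.5 minutes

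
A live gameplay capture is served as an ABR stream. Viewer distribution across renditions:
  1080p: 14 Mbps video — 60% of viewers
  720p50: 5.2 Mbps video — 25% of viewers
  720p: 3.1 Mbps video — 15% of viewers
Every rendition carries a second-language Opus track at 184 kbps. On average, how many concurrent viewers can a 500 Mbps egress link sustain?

Audio: 184 kbps = 0.184 Mbps.
Average per-viewer bitrate: 0.60×14.184 + 0.25×5.384 + 0.15×3.284 = 10.349 Mbps.
500 Mbps = 500.0 Mbps; 500.0 / 10.349 = 48.31 → 48.

48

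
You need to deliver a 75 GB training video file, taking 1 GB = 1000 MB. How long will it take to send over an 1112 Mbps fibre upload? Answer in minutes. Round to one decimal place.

File: 75 GB = 600000.0 Mb.
At 1112 Mbps: 600000.0 / 1112 = 539.6 s ≈ 8.99 minutes.

9.0 minutes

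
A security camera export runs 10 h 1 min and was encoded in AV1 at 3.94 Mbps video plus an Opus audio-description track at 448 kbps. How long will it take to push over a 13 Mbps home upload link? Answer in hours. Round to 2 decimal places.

3.38 hours

10 h 1 min = 601 min = 36060 s
Audio: 448 kbps = 0.448 Mbps.
Total bitrate: 4.388 Mbps.
File: 4.388 Mbps × 36060 s = 158231.3 Mb.
At 13 Mbps: 158231.3 / 13 = 12171.6 s ≈ 3.38 hours.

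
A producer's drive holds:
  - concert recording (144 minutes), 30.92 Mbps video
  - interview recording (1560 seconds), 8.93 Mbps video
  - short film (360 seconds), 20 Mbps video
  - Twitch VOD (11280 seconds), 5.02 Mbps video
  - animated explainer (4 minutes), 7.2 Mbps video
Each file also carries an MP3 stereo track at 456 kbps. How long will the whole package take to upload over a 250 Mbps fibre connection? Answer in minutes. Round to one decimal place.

Audio: 456 kbps = 0.456 Mbps.
concert recording: 31.376 Mbps × 8640 s = 271088.6 Mb
interview recording: 9.386 Mbps × 1560 s = 14642.2 Mb
short film: 20.456 Mbps × 360 s = 7364.2 Mb
Twitch VOD: 5.476 Mbps × 11280 s = 61769.3 Mb
animated explainer: 7.656 Mbps × 240 s = 1837.4 Mb
Total: 356701.7 Mb = 44587.7 MB.
At 250 Mbps: 356701.7 / 250 = 1427 s ≈ 23.8 minutes.

23.8 minutes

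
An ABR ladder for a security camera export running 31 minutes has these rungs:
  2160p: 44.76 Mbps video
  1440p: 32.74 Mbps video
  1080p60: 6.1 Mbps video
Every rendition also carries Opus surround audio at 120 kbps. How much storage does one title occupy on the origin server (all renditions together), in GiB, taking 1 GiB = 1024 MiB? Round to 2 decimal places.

18.18 GiB

31 min = 1860 s
Audio: 120 kbps = 0.120 Mbps.
Sum of rendition bitrates: (44.76+0.120) + (32.74+0.120) + (6.1+0.120) = 83.960 Mbps.
× 1860 s = 156,166 Mb = 19,521 MB = 18.18 GiB.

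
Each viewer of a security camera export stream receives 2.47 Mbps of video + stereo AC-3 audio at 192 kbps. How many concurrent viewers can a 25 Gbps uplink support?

9391

Audio: 192 kbps = 0.192 Mbps.
Per-viewer media rate: 2.662 Mbps.
25 Gbps = 25,000 Mbps; 25,000 / 2.662 = 9391.44 → 9391 viewers.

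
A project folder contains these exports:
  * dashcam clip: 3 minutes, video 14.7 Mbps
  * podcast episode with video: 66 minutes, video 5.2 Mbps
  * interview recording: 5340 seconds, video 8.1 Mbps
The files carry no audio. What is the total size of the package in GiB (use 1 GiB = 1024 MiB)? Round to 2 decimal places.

dashcam clip: 14.700 Mbps × 180 s = 2646.0 Mb
podcast episode with video: 5.200 Mbps × 3960 s = 20592.0 Mb
interview recording: 8.100 Mbps × 5340 s = 43254.0 Mb
Total: 66492.0 Mb = 8311.5 MB.
= 7.741 GiB.

7.74 GiB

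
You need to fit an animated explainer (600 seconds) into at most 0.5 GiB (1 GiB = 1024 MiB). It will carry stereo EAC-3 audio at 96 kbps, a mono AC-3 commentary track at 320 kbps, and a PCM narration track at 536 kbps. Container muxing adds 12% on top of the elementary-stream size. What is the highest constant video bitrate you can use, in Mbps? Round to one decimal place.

5.4 Mbps

Budget: 0.5 GiB = 4295.0 Mb.
Stream payload after overhead: 4295.0 / 1.12 = 3834.8 Mb.
Total bitrate budget: 3834.8 Mb / 600 s = 6.391 Mbps.
Audio total: 96 + 320 + 536 = 952 kbps = 0.952 Mbps.
Video: 6.391 − 0.952 = 5.439 Mbps.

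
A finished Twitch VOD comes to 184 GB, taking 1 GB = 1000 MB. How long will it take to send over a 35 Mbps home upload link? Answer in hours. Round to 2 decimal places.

File: 184 GB = 1472000.0 Mb.
At 35 Mbps: 1472000.0 / 35 = 42057.1 s ≈ 11.7 hours.

11.68 hours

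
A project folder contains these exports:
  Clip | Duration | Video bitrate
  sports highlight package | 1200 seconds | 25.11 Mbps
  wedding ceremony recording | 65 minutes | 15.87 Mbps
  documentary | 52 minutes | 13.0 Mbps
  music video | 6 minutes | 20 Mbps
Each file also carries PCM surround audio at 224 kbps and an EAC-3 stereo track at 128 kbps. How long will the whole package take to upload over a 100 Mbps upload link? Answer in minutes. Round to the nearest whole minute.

24 minutes

Audio total: 224 + 128 = 352 kbps = 0.352 Mbps.
sports highlight package: 25.462 Mbps × 1200 s = 30554.4 Mb
wedding ceremony recording: 16.222 Mbps × 3900 s = 63265.8 Mb
documentary: 13.352 Mbps × 3120 s = 41658.2 Mb
music video: 20.352 Mbps × 360 s = 7326.7 Mb
Total: 142805.2 Mb = 17850.6 MB.
At 100 Mbps: 142805.2 / 100 = 1428 s ≈ 23.8 minutes.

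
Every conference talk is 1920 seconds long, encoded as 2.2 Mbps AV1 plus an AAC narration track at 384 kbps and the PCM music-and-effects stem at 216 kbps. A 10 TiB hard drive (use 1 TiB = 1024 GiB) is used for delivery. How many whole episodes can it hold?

Audio total: 384 + 216 = 600 kbps = 0.600 Mbps.
Total bitrate: 2.800 Mbps.
Per item: 2.800 Mbps × 1920 s = 5,376 Mb = 672.0 MB.
Capacity: 10 TiB = 87,960,930 Mb; 16361.78 items → 16361 complete.

16361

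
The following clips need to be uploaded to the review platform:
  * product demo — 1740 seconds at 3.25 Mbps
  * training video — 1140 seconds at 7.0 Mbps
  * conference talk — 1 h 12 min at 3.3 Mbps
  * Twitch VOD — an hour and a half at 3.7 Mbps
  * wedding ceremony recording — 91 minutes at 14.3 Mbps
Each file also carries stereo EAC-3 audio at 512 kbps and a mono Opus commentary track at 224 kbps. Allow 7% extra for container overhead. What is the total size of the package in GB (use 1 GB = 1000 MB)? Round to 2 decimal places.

18.62 GB

Audio total: 512 + 224 = 736 kbps = 0.736 Mbps.
product demo: 3.986 Mbps × 1740 s × 1.07 = 7421.1 Mb
training video: 7.736 Mbps × 1140 s × 1.07 = 9436.4 Mb
conference talk: 4.036 Mbps × 4320 s × 1.07 = 18656.0 Mb
Twitch VOD: 4.436 Mbps × 5400 s × 1.07 = 25631.2 Mb
wedding ceremony recording: 15.036 Mbps × 5460 s × 1.07 = 87843.3 Mb
Total: 148988.0 Mb = 18623.5 MB.
= 18.62 GB.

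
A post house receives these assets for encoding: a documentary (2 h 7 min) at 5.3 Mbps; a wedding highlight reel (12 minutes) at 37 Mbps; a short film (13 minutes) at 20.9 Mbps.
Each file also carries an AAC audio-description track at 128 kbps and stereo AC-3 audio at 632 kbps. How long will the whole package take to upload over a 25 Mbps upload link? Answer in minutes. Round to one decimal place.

60.2 minutes

Audio total: 128 + 632 = 760 kbps = 0.760 Mbps.
documentary: 6.060 Mbps × 7620 s = 46177.2 Mb
wedding highlight reel: 37.760 Mbps × 720 s = 27187.2 Mb
short film: 21.660 Mbps × 780 s = 16894.8 Mb
Total: 90259.2 Mb = 11282.4 MB.
At 25 Mbps: 90259.2 / 25 = 3610 s ≈ 60.2 minutes.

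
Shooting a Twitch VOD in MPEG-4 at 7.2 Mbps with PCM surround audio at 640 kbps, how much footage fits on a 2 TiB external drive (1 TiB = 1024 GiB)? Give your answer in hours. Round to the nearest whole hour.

Audio: 640 kbps = 0.640 Mbps.
Total bitrate: 7.2 + 0.640 = 7.840 Mbps.
Capacity: 2 TiB = 17,592,186 Mb.
Recording time: 17,592,186 / 7.840 = 2,243,901 s ≈ 623 hours.

623 hours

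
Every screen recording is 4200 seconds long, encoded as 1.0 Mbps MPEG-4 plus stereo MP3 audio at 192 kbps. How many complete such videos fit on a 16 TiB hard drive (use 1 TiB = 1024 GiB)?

28111

Audio: 192 kbps = 0.192 Mbps.
Total bitrate: 1.192 Mbps.
Per item: 1.192 Mbps × 4200 s = 5,006 Mb = 625.8 MB.
Capacity: 16 TiB = 140,737,488 Mb; 28111.51 items → 28111 complete.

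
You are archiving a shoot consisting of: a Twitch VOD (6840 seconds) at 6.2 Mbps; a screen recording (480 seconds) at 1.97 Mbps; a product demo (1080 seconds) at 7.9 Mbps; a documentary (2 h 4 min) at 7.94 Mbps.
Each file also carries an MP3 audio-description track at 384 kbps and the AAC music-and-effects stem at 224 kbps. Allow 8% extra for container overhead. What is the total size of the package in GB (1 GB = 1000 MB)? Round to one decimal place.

16.3 GB

Audio total: 384 + 224 = 608 kbps = 0.608 Mbps.
Twitch VOD: 6.808 Mbps × 6840 s × 1.08 = 50292.1 Mb
screen recording: 2.578 Mbps × 480 s × 1.08 = 1336.4 Mb
product demo: 8.508 Mbps × 1080 s × 1.08 = 9923.7 Mb
documentary: 8.548 Mbps × 7440 s × 1.08 = 68684.9 Mb
Total: 130237.1 Mb = 16279.6 MB.
= 16.28 GB.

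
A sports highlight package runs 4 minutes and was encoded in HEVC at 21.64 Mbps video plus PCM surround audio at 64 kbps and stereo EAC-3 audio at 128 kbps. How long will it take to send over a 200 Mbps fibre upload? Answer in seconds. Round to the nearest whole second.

4 min = 240 s
Audio total: 64 + 128 = 192 kbps = 0.192 Mbps.
Total bitrate: 21.832 Mbps.
File: 21.832 Mbps × 240 s = 5239.7 Mb.
At 200 Mbps: 5239.7 / 200 = 26.2 s ≈ 26.2 seconds.

26 seconds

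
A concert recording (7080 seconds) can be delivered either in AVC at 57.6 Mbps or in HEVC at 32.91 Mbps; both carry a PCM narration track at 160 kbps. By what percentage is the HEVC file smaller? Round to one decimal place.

Audio: 160 kbps = 0.160 Mbps.
AVC: 57.760 Mbps × 7080 s = 408940.8 Mb = 51.118 GB.
HEVC: 33.070 Mbps × 7080 s = 234135.6 Mb = 29.267 GB.
Reduction: (1 − 29.267/51.118) × 100 = 42.75%.

42.7%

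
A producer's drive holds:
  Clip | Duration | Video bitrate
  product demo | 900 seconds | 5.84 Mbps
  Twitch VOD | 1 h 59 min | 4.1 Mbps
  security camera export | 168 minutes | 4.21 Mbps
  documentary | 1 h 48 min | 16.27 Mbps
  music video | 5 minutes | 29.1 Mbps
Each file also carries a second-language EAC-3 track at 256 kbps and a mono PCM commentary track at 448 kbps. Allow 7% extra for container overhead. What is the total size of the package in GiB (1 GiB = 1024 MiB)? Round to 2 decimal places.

25.99 GiB

Audio total: 256 + 448 = 704 kbps = 0.704 Mbps.
product demo: 6.544 Mbps × 900 s × 1.07 = 6301.9 Mb
Twitch VOD: 4.804 Mbps × 7140 s × 1.07 = 36701.6 Mb
security camera export: 4.914 Mbps × 10080 s × 1.07 = 53000.4 Mb
documentary: 16.974 Mbps × 6480 s × 1.07 = 117690.9 Mb
music video: 29.804 Mbps × 300 s × 1.07 = 9567.1 Mb
Total: 223261.9 Mb = 27907.7 MB.
= 25.99 GiB.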